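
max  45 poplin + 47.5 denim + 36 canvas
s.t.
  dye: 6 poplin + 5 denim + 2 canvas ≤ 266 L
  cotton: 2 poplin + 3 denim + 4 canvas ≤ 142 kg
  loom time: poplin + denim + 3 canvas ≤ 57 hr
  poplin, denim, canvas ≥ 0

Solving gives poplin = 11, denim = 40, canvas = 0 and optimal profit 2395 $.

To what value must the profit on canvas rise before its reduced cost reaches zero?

At the optimum: dye uses 266 of 266 (binding); cotton uses 142 of 142 (binding); loom time uses 51 of 57 (slack = 6).
Since loom time is not tight, its dual is 0.
From A_Bᵀ y = c: 6·y_dye + 2·y_cotton = 45; 5·y_dye + 3·y_cotton = 47.5.
→ y_dye = 5 and y_cotton = 7.5.
canvas enters the basis when its profit ≥ yᵀa₃ = 5·2 + 7.5·4 = 40.

40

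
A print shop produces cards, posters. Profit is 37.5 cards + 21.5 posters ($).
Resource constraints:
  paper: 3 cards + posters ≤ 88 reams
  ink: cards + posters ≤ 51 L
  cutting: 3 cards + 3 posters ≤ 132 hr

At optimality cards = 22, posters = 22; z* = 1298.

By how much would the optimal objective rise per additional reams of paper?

Check each constraint at x*: paper 88/88 (tight); ink 44/51 (slack 7); cutting 132/132 (tight).
By complementary slackness, y = 0 for the non-binding constraint.
From A_Bᵀ y = c: 3·y_paper + 3·y_cutting = 37.5; 1·y_paper + 3·y_cutting = 21.5.
This yields shadow prices y_paper = 8, y_cutting = 4.5.
Shadow price of paper = 8.

8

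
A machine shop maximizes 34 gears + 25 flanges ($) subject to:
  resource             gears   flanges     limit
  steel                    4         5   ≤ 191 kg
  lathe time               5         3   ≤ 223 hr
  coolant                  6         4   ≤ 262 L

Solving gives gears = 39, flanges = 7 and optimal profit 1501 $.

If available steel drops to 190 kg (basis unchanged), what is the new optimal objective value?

Check each constraint at x*: steel 191/191 (tight); lathe time 216/223 (slack 7); coolant 262/262 (tight).
Since lathe time is not tight, its dual is 0.
The binding rows give the dual system: 4·y_steel + 6·y_coolant = 34 and 5·y_steel + 4·y_coolant = 25.
→ y_steel = 1 and y_coolant = 5.
Δz = y_steel·Δb = 1 × (-1) = -1, so new z* = 1501 − 1 = 1500.

1500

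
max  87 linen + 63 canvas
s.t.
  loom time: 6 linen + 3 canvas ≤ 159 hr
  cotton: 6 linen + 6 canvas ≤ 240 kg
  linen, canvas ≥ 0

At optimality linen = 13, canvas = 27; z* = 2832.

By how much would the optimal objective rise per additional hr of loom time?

8

At the optimum: loom time uses 159 of 159 (binding); cotton uses 240 of 240 (binding).
The binding rows give the dual system: 6·y_loom time + 6·y_cotton = 87 and 3·y_loom time + 6·y_cotton = 63.
→ y_loom time = 8 and y_cotton = 6.5.
Shadow price of loom time = 8.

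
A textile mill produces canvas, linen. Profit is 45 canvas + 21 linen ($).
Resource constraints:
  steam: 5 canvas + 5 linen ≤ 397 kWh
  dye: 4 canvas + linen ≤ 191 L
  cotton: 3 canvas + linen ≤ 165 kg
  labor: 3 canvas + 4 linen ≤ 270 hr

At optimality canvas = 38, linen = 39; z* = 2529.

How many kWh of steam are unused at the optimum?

steam used = 5·38 + 5·39 = 385; slack = 397 − 385 = 12.

12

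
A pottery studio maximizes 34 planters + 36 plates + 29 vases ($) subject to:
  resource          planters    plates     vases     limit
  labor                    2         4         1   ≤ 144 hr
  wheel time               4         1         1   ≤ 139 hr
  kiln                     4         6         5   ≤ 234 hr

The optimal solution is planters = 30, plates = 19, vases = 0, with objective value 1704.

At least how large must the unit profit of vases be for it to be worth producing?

Binding: wheel time and kiln. Non-binding: labor (8 unused).
Since labor is not tight, its dual is 0.
Dual feasibility on the basic columns requires 4·y_wheel time + 4·y_kiln = 34, 1·y_wheel time + 6·y_kiln = 36.
Solving: y_wheel time = 3, y_kiln = 5.5.
vases enters the basis when its profit ≥ yᵀa₃ = 3·1 + 5.5·5 = 30.5.

30.5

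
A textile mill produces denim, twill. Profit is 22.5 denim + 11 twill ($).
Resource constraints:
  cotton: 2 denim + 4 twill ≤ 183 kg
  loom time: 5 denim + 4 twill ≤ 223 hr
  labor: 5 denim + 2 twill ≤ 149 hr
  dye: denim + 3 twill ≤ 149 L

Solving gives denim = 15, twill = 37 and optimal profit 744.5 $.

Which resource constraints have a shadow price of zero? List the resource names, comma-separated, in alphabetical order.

cotton, dye

cotton: 178/183 (slack 5)
loom time: 223/223 (binding)
labor: 149/149 (binding)
dye: 126/149 (slack 23)
By complementary slackness, a constraint with positive slack has shadow price 0 → cotton, dye.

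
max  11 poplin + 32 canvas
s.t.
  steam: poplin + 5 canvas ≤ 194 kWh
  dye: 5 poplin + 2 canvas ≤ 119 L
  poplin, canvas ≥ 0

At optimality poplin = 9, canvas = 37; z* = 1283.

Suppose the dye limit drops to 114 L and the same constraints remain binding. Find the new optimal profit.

Both steam and dye are binding at x*.
From A_Bᵀ y = c: 1·y_steam + 5·y_dye = 11; 5·y_steam + 2·y_dye = 32.
Solving: y_steam = 6, y_dye = 1.
Δz = y_dye·Δb = 1 × (-5) = -5, so new z* = 1283 − 5 = 1278.

1278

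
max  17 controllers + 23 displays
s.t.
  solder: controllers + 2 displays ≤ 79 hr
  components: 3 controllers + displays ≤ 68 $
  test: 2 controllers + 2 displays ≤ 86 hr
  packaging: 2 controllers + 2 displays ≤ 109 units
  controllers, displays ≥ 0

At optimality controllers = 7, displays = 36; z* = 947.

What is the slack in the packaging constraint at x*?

packaging used = 2·7 + 2·36 = 86; slack = 109 − 86 = 23.

23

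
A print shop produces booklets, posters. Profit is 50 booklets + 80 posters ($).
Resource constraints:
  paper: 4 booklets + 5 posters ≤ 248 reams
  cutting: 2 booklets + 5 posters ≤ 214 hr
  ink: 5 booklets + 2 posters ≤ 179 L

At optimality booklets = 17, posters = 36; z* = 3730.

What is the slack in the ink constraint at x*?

ink used = 5·17 + 2·36 = 157; slack = 179 − 157 = 22.

22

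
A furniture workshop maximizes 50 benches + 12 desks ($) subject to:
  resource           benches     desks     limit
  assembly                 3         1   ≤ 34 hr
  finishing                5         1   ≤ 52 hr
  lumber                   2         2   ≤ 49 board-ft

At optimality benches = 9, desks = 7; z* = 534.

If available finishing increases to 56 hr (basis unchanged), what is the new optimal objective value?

562

Binding: assembly and finishing. Non-binding: lumber (17 unused).
Since lumber is not tight, its dual is 0.
The binding rows give the dual system: 3·y_assembly + 5·y_finishing = 50 and 1·y_assembly + 1·y_finishing = 12.
This yields shadow prices y_assembly = 5, y_finishing = 7.
Δz = y_finishing·Δb = 7 × (4) = 28, so new z* = 534 + 28 = 562.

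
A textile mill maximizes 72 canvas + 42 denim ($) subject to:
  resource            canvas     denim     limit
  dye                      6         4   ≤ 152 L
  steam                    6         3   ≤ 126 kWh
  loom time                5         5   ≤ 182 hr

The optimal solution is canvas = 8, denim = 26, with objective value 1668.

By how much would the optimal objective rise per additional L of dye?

6

Binding: dye and steam. Non-binding: loom time (12 unused).
By complementary slackness, y = 0 for the non-binding constraint.
Dual feasibility on the basic columns requires 6·y_dye + 6·y_steam = 72, 4·y_dye + 3·y_steam = 42.
→ y_dye = 6 and y_steam = 6.
Shadow price of dye = 6.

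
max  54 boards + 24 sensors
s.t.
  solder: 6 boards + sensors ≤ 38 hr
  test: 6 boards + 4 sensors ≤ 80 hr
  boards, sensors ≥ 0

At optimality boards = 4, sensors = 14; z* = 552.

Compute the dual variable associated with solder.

4

Both solder and test are binding at x*.
Dual feasibility on the basic columns requires 6·y_solder + 6·y_test = 54, 1·y_solder + 4·y_test = 24.
This yields shadow prices y_solder = 4, y_test = 5.
Shadow price of solder = 4.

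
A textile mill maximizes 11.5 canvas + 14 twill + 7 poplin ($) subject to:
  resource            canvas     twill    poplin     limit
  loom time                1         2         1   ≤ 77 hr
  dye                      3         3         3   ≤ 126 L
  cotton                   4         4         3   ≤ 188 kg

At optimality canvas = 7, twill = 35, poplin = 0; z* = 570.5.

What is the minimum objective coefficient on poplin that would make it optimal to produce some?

Check each constraint at x*: loom time 77/77 (tight); dye 126/126 (tight); cotton 168/188 (slack 20).
By complementary slackness, y = 0 for the non-binding constraint.
The binding rows give the dual system: 1·y_loom time + 3·y_dye = 11.5 and 2·y_loom time + 3·y_dye = 14.
This yields shadow prices y_loom time = 2.5, y_dye = 3.
poplin enters the basis when its profit ≥ yᵀa₃ = 2.5·1 + 3·3 = 11.5.

11.5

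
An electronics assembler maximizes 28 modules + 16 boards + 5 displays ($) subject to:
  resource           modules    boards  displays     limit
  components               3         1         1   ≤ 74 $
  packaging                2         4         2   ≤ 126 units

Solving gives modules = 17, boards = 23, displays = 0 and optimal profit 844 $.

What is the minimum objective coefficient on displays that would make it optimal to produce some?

12

Both components and packaging are binding at x*.
From A_Bᵀ y = c: 3·y_components + 2·y_packaging = 28; 1·y_components + 4·y_packaging = 16.
→ y_components = 8 and y_packaging = 2.
displays enters the basis when its profit ≥ yᵀa₃ = 8·1 + 2·2 = 12.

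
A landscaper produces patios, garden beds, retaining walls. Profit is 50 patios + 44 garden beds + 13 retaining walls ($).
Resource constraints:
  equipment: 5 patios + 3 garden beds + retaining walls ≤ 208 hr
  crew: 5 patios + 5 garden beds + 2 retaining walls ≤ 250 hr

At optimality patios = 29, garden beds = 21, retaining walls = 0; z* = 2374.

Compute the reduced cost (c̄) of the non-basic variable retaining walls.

-4

Both equipment and crew are binding at x*.
The binding rows give the dual system: 5·y_equipment + 5·y_crew = 50 and 3·y_equipment + 5·y_crew = 44.
This yields shadow prices y_equipment = 3, y_crew = 7.
Reduced cost of retaining walls: c₃ − yᵀa₃ = 13 − (3·1 + 7·2) = 13 − 17 = -4.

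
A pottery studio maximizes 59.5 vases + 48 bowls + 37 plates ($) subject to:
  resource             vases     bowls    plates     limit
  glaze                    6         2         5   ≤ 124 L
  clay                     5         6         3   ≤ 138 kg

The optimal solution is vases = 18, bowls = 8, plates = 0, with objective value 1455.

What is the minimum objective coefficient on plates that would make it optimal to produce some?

42

At the optimum: glaze uses 124 of 124 (binding); clay uses 138 of 138 (binding).
From A_Bᵀ y = c: 6·y_glaze + 5·y_clay = 59.5; 2·y_glaze + 6·y_clay = 48.
→ y_glaze = 4.5 and y_clay = 6.5.
plates enters the basis when its profit ≥ yᵀa₃ = 4.5·5 + 6.5·3 = 42.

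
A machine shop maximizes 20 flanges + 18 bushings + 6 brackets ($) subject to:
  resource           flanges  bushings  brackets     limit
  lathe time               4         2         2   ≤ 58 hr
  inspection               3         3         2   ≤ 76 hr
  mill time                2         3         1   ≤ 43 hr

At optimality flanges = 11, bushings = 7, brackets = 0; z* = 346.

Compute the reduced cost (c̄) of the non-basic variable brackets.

-4

At the optimum: lathe time uses 58 of 58 (binding); inspection uses 54 of 76 (slack = 22); mill time uses 43 of 43 (binding).
Since inspection is not tight, its dual is 0.
Dual feasibility on the basic columns requires 4·y_lathe time + 2·y_mill time = 20, 2·y_lathe time + 3·y_mill time = 18.
→ y_lathe time = 3 and y_mill time = 4.
Reduced cost of brackets: c₃ − yᵀa₃ = 6 − (3·2 + 4·1) = 6 − 10 = -4.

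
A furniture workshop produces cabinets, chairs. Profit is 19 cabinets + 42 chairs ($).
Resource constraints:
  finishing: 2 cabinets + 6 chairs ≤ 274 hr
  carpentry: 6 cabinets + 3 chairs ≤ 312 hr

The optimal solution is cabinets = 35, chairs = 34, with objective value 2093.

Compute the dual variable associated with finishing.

6.5

Both finishing and carpentry are binding at x*.
Dual feasibility on the basic columns requires 2·y_finishing + 6·y_carpentry = 19, 6·y_finishing + 3·y_carpentry = 42.
→ y_finishing = 6.5 and y_carpentry = 1.
Shadow price of finishing = 6.5.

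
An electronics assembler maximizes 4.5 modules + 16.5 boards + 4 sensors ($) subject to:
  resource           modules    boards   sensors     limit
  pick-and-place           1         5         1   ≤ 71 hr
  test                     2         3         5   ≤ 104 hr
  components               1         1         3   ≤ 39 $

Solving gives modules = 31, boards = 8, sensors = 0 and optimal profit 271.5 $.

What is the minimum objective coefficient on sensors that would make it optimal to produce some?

7.5

At the optimum: pick-and-place uses 71 of 71 (binding); test uses 86 of 104 (slack = 18); components uses 39 of 39 (binding).
By complementary slackness, y = 0 for the non-binding constraint.
The binding rows give the dual system: 1·y_pick-and-place + 1·y_components = 4.5 and 5·y_pick-and-place + 1·y_components = 16.5.
This yields shadow prices y_pick-and-place = 3, y_components = 1.5.
sensors enters the basis when its profit ≥ yᵀa₃ = 3·1 + 1.5·3 = 7.5.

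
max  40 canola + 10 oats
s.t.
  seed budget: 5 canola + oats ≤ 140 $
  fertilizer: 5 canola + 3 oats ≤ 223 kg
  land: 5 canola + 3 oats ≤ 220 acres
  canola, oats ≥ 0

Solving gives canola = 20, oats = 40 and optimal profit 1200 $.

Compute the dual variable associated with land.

Binding: seed budget and land. Non-binding: fertilizer (3 unused).
Slack constraints have shadow price 0 (complementary slackness).
From A_Bᵀ y = c: 5·y_seed budget + 5·y_land = 40; 1·y_seed budget + 3·y_land = 10.
Solving: y_seed budget = 7, y_land = 1.
Shadow price of land = 1.

1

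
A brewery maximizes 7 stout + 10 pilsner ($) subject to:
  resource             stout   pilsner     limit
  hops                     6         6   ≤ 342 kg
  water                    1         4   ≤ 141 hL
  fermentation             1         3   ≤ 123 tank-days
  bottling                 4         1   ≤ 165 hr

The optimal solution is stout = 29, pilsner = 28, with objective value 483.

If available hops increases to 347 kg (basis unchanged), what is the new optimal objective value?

Binding: hops and water. Non-binding: fermentation (10 unused), bottling (21 unused).
Slack constraints have shadow price 0 (complementary slackness).
From A_Bᵀ y = c: 6·y_hops + 1·y_water = 7; 6·y_hops + 4·y_water = 10.
Solving: y_hops = 1, y_water = 1.
Δz = y_hops·Δb = 1 × (5) = 5, so new z* = 483 + 5 = 488.

488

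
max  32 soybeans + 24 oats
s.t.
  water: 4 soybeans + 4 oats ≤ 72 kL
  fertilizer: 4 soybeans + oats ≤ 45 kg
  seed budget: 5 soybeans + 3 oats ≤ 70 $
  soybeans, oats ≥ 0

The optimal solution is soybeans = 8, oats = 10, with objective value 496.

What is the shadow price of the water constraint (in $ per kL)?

3

Check each constraint at x*: water 72/72 (tight); fertilizer 42/45 (slack 3); seed budget 70/70 (tight).
Slack constraints have shadow price 0 (complementary slackness).
Dual feasibility on the basic columns requires 4·y_water + 5·y_seed budget = 32, 4·y_water + 3·y_seed budget = 24.
→ y_water = 3 and y_seed budget = 4.
Shadow price of water = 3.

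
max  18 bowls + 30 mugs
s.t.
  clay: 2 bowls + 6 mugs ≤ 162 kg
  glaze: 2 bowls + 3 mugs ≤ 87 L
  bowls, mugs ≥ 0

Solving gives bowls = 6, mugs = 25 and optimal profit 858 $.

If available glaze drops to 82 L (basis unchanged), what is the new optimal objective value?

At the optimum: clay uses 162 of 162 (binding); glaze uses 87 of 87 (binding).
Dual feasibility on the basic columns requires 2·y_clay + 2·y_glaze = 18, 6·y_clay + 3·y_glaze = 30.
Solving: y_clay = 1, y_glaze = 8.
Δz = y_glaze·Δb = 8 × (-5) = -40, so new z* = 858 − 40 = 818.

818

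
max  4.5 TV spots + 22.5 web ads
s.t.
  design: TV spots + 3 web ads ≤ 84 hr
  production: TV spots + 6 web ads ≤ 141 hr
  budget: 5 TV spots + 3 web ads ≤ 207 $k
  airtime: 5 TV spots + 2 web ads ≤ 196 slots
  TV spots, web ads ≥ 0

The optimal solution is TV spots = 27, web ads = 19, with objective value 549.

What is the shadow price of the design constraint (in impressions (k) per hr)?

1.5

Check each constraint at x*: design 84/84 (tight); production 141/141 (tight); budget 192/207 (slack 15); airtime 173/196 (slack 23).
Slack constraints have shadow price 0 (complementary slackness).
From A_Bᵀ y = c: 1·y_design + 1·y_production = 4.5; 3·y_design + 6·y_production = 22.5.
This yields shadow prices y_design = 1.5, y_production = 3.
Shadow price of design = 1.5.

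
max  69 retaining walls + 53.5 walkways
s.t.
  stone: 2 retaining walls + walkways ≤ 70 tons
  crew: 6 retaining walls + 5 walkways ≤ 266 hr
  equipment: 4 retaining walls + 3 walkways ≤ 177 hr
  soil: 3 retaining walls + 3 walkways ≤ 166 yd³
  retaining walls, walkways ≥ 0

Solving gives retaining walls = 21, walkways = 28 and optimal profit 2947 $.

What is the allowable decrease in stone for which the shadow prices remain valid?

Binding constraints: stone, crew. The basis is B = [[2,1],[6,5]] with det 4.
Per unit decrease in stone, x* moves by d = (-1.25, 1.5).
The basis stays optimal until retaining walls reaches 0; allowable decrease = 16.8 tons.

16.8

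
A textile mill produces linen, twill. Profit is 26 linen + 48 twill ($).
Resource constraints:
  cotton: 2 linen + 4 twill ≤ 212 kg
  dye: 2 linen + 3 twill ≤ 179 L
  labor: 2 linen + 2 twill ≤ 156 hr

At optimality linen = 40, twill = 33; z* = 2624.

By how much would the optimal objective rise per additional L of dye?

Binding: cotton and dye. Non-binding: labor (10 unused).
By complementary slackness, y = 0 for the non-binding constraint.
Dual feasibility on the basic columns requires 2·y_cotton + 2·y_dye = 26, 4·y_cotton + 3·y_dye = 48.
This yields shadow prices y_cotton = 9, y_dye = 4.
Shadow price of dye = 4.

4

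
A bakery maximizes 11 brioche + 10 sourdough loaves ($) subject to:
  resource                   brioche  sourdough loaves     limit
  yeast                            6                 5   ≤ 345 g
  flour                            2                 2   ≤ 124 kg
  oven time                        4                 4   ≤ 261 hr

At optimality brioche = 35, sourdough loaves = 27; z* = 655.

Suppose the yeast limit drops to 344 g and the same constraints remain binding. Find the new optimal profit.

654

Check each constraint at x*: yeast 345/345 (tight); flour 124/124 (tight); oven time 248/261 (slack 13).
By complementary slackness, y = 0 for the non-binding constraint.
The binding rows give the dual system: 6·y_yeast + 2·y_flour = 11 and 5·y_yeast + 2·y_flour = 10.
This yields shadow prices y_yeast = 1, y_flour = 2.5.
Δz = y_yeast·Δb = 1 × (-1) = -1, so new z* = 655 − 1 = 654.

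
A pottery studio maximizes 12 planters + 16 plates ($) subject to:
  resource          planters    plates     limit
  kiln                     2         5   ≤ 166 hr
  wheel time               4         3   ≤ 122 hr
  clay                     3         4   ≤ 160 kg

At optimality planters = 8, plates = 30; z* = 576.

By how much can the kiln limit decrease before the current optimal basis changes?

105

Binding constraints: kiln, wheel time. The basis is B = [[2,5],[4,3]] with det -14.
Per unit decrease in kiln, x* moves by d = (0.2143, -0.2857).
The basis stays optimal until plates reaches 0; allowable decrease = 105 hr.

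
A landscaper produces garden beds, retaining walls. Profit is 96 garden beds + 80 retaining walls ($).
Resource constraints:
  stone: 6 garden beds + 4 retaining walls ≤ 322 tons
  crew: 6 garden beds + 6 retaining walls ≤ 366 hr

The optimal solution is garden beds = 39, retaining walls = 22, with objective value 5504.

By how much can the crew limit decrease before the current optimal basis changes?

44

Binding constraints: stone, crew. The basis is B = [[6,4],[6,6]] with det 12.
Per unit decrease in crew, x* moves by d = (0.3333, -0.5).
The basis stays optimal until retaining walls reaches 0; allowable decrease = 44 hr.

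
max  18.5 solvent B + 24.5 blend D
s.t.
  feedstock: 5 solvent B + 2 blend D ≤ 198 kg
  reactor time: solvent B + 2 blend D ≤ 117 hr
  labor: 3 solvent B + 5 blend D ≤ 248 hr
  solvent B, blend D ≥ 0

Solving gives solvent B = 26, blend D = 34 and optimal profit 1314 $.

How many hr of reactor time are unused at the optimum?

23

reactor time used = 1·26 + 2·34 = 94; slack = 117 − 94 = 23.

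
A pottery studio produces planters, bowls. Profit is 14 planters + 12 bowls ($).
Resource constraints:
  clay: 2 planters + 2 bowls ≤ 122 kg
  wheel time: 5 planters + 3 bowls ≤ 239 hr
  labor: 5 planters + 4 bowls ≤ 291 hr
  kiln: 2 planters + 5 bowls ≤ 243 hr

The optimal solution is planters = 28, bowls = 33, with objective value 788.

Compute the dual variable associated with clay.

At the optimum: clay uses 122 of 122 (binding); wheel time uses 239 of 239 (binding); labor uses 272 of 291 (slack = 19); kiln uses 221 of 243 (slack = 22).
Slack constraints have shadow price 0 (complementary slackness).
The binding rows give the dual system: 2·y_clay + 5·y_wheel time = 14 and 2·y_clay + 3·y_wheel time = 12.
Solving: y_clay = 4.5, y_wheel time = 1.
Shadow price of clay = 4.5.

4.5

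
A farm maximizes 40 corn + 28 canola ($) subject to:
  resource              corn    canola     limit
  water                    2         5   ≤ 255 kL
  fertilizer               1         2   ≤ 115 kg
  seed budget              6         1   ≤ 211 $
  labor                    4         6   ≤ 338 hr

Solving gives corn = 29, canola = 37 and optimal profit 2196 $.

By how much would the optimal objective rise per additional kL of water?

0

Binding: seed budget and labor. Non-binding: water (12 unused), fertilizer (12 unused).
By complementary slackness, y = 0 for the non-binding constraints.
Dual feasibility on the basic columns requires 6·y_seed budget + 4·y_labor = 40, 1·y_seed budget + 6·y_labor = 28.
→ y_seed budget = 4 and y_labor = 4.
Shadow price of water = 0.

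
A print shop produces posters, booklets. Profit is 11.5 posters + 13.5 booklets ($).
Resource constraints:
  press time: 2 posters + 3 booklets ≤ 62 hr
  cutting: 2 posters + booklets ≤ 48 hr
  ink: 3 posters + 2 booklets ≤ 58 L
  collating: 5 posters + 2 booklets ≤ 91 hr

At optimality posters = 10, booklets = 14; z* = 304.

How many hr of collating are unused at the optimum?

collating used = 5·10 + 2·14 = 78; slack = 91 − 78 = 13.

13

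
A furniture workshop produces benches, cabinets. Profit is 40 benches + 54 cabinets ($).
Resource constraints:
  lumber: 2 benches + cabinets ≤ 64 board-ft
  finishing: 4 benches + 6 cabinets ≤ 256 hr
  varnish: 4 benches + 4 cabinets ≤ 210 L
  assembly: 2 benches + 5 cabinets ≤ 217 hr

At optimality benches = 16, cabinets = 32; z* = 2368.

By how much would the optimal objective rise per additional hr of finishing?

Binding: lumber and finishing. Non-binding: varnish (18 unused), assembly (25 unused).
Slack constraints have shadow price 0 (complementary slackness).
Dual feasibility on the basic columns requires 2·y_lumber + 4·y_finishing = 40, 1·y_lumber + 6·y_finishing = 54.
Solving: y_lumber = 3, y_finishing = 8.5.
Shadow price of finishing = 8.5.

8.5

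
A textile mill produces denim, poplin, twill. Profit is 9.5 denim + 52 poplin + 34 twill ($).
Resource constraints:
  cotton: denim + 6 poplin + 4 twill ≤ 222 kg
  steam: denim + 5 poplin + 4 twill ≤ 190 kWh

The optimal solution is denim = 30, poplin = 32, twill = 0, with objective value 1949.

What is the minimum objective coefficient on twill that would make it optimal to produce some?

Both cotton and steam are binding at x*.
The binding rows give the dual system: 1·y_cotton + 1·y_steam = 9.5 and 6·y_cotton + 5·y_steam = 52.
This yields shadow prices y_cotton = 4.5, y_steam = 5.
twill enters the basis when its profit ≥ yᵀa₃ = 4.5·4 + 5·4 = 38.

38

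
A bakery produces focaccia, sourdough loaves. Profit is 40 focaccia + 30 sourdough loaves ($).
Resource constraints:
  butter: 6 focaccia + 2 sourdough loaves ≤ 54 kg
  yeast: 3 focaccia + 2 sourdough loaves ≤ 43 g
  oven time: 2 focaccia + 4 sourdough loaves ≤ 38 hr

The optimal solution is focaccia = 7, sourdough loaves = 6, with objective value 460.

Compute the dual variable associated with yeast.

At the optimum: butter uses 54 of 54 (binding); yeast uses 33 of 43 (slack = 10); oven time uses 38 of 38 (binding).
Since yeast is not tight, its dual is 0.
Dual feasibility on the basic columns requires 6·y_butter + 2·y_oven time = 40, 2·y_butter + 4·y_oven time = 30.
This yields shadow prices y_butter = 5, y_oven time = 5.
Shadow price of yeast = 0.

0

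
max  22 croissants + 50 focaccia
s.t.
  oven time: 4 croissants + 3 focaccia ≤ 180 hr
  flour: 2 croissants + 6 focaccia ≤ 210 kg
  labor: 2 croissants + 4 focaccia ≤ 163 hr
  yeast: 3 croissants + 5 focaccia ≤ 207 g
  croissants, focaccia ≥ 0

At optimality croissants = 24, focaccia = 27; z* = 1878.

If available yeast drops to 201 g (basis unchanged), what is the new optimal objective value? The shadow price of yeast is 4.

Δb = -6, so new z* = 1878 + (4)·(-6) = 1878 − 24 = 1854.

1854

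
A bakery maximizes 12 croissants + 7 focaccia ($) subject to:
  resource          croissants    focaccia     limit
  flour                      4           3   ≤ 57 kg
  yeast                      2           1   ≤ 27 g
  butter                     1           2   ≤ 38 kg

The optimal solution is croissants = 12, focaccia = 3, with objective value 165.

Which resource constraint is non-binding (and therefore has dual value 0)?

butter

flour: 57/57 (binding)
yeast: 27/27 (binding)
butter: 18/38 (slack 20)
By complementary slackness, a constraint with positive slack has shadow price 0 → butter.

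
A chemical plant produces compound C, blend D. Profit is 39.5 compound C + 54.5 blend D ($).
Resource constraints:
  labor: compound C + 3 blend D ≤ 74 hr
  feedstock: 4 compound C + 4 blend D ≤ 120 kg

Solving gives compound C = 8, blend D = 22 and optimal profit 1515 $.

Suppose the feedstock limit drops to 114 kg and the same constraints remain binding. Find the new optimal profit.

Check each constraint at x*: labor 74/74 (tight); feedstock 120/120 (tight).
From A_Bᵀ y = c: 1·y_labor + 4·y_feedstock = 39.5; 3·y_labor + 4·y_feedstock = 54.5.
This yields shadow prices y_labor = 7.5, y_feedstock = 8.
Δz = y_feedstock·Δb = 8 × (-6) = -48, so new z* = 1515 − 48 = 1467.

1467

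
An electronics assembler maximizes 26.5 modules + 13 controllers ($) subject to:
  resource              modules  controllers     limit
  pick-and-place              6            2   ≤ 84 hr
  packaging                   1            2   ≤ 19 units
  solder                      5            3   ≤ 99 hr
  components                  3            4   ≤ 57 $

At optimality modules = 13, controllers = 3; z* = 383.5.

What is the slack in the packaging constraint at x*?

packaging used = 1·13 + 2·3 = 19; slack = 19 − 19 = 0.

0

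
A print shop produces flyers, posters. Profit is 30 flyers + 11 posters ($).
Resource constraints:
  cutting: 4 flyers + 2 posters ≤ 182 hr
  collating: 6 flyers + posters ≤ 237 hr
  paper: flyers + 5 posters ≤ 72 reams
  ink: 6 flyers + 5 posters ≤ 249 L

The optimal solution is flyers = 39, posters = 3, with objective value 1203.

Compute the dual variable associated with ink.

Binding: collating and ink. Non-binding: cutting (20 unused), paper (18 unused).
Since cutting, paper are not tight, their duals are 0.
The binding rows give the dual system: 6·y_collating + 6·y_ink = 30 and 1·y_collating + 5·y_ink = 11.
→ y_collating = 3.5 and y_ink = 1.5.
Shadow price of ink = 1.5.

1.5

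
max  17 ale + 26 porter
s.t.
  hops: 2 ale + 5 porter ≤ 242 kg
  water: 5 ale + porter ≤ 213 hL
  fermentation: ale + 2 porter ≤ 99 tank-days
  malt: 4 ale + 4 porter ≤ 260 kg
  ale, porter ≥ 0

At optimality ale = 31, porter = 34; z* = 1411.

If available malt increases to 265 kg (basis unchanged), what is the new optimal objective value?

1421

Check each constraint at x*: hops 232/242 (slack 10); water 189/213 (slack 24); fermentation 99/99 (tight); malt 260/260 (tight).
Since hops, water are not tight, their duals are 0.
From A_Bᵀ y = c: 1·y_fermentation + 4·y_malt = 17; 2·y_fermentation + 4·y_malt = 26.
Solving: y_fermentation = 9, y_malt = 2.
Δz = y_malt·Δb = 2 × (5) = 10, so new z* = 1411 + 10 = 1421.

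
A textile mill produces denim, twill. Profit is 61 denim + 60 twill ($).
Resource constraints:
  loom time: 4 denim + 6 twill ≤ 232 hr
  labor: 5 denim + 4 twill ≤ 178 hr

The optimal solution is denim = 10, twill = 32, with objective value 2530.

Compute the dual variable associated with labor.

9

Both loom time and labor are binding at x*.
From A_Bᵀ y = c: 4·y_loom time + 5·y_labor = 61; 6·y_loom time + 4·y_labor = 60.
Solving: y_loom time = 4, y_labor = 9.
Shadow price of labor = 9.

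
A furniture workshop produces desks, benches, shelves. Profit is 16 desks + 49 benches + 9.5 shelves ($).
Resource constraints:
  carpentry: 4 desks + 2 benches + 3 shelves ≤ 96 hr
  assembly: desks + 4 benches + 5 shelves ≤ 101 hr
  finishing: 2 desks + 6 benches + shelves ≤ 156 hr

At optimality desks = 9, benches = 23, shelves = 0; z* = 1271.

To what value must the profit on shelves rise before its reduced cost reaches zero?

12.5

Binding: assembly and finishing. Non-binding: carpentry (14 unused).
Slack constraints have shadow price 0 (complementary slackness).
The binding rows give the dual system: 1·y_assembly + 2·y_finishing = 16 and 4·y_assembly + 6·y_finishing = 49.
Solving: y_assembly = 1, y_finishing = 7.5.
shelves enters the basis when its profit ≥ yᵀa₃ = 1·5 + 7.5·1 = 12.5.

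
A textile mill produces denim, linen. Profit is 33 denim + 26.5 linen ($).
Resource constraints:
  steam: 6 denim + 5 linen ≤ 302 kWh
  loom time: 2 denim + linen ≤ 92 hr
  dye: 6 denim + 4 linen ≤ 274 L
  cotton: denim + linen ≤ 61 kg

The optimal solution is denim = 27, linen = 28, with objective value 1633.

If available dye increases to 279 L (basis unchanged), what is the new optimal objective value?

Check each constraint at x*: steam 302/302 (tight); loom time 82/92 (slack 10); dye 274/274 (tight); cotton 55/61 (slack 6).
Since loom time, cotton are not tight, their duals are 0.
From A_Bᵀ y = c: 6·y_steam + 6·y_dye = 33; 5·y_steam + 4·y_dye = 26.5.
→ y_steam = 4.5 and y_dye = 1.
Δz = y_dye·Δb = 1 × (5) = 5, so new z* = 1633 + 5 = 1638.

1638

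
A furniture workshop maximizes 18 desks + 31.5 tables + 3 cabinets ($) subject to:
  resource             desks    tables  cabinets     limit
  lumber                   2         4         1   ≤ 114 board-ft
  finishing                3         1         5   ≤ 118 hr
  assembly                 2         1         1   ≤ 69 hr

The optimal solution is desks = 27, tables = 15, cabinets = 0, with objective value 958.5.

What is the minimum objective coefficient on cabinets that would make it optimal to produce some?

9

Check each constraint at x*: lumber 114/114 (tight); finishing 96/118 (slack 22); assembly 69/69 (tight).
Since finishing is not tight, its dual is 0.
The binding rows give the dual system: 2·y_lumber + 2·y_assembly = 18 and 4·y_lumber + 1·y_assembly = 31.5.
This yields shadow prices y_lumber = 7.5, y_assembly = 1.5.
cabinets enters the basis when its profit ≥ yᵀa₃ = 7.5·1 + 1.5·1 = 9.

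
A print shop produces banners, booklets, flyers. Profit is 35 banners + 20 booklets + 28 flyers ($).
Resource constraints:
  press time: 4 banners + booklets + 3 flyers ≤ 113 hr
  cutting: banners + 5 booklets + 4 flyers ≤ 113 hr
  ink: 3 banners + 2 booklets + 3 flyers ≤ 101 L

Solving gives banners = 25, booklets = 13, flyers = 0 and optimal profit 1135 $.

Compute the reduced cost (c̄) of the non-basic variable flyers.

-5

At the optimum: press time uses 113 of 113 (binding); cutting uses 90 of 113 (slack = 23); ink uses 101 of 101 (binding).
Slack constraints have shadow price 0 (complementary slackness).
Dual feasibility on the basic columns requires 4·y_press time + 3·y_ink = 35, 1·y_press time + 2·y_ink = 20.
Solving: y_press time = 2, y_ink = 9.
Reduced cost of flyers: c₃ − yᵀa₃ = 28 − (2·3 + 9·3) = 28 − 33 = -5.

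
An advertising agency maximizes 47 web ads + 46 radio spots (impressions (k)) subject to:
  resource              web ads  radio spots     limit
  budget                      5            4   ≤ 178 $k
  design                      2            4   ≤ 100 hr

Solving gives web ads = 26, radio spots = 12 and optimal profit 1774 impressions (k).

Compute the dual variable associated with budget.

8

Both budget and design are binding at x*.
Dual feasibility on the basic columns requires 5·y_budget + 2·y_design = 47, 4·y_budget + 4·y_design = 46.
Solving: y_budget = 8, y_design = 3.5.
Shadow price of budget = 8.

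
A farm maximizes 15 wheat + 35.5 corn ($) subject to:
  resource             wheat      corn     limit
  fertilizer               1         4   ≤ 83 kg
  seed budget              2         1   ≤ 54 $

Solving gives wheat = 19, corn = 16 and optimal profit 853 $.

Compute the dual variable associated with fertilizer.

Both fertilizer and seed budget are binding at x*.
Dual feasibility on the basic columns requires 1·y_fertilizer + 2·y_seed budget = 15, 4·y_fertilizer + 1·y_seed budget = 35.5.
This yields shadow prices y_fertilizer = 8, y_seed budget = 3.5.
Shadow price of fertilizer = 8.

8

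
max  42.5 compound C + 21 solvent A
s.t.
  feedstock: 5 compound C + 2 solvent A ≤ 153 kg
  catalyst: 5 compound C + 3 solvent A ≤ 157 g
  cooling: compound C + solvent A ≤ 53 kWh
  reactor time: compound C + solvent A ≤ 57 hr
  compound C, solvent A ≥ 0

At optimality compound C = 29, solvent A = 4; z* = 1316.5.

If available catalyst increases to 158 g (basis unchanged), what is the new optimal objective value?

1320.5

Check each constraint at x*: feedstock 153/153 (tight); catalyst 157/157 (tight); cooling 33/53 (slack 20); reactor time 33/57 (slack 24).
Since cooling, reactor time are not tight, their duals are 0.
Dual feasibility on the basic columns requires 5·y_feedstock + 5·y_catalyst = 42.5, 2·y_feedstock + 3·y_catalyst = 21.
→ y_feedstock = 4.5 and y_catalyst = 4.
Δz = y_catalyst·Δb = 4 × (1) = 4, so new z* = 1316.5 + 4 = 1320.5.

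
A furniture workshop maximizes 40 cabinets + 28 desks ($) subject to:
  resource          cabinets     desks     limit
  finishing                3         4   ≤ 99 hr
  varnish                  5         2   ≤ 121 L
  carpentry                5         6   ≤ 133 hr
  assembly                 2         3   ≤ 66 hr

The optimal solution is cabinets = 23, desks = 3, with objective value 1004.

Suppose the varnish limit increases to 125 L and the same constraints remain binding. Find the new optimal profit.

Check each constraint at x*: finishing 81/99 (slack 18); varnish 121/121 (tight); carpentry 133/133 (tight); assembly 55/66 (slack 11).
Slack constraints have shadow price 0 (complementary slackness).
From A_Bᵀ y = c: 5·y_varnish + 5·y_carpentry = 40; 2·y_varnish + 6·y_carpentry = 28.
This yields shadow prices y_varnish = 5, y_carpentry = 3.
Δz = y_varnish·Δb = 5 × (4) = 20, so new z* = 1004 + 20 = 1024.

1024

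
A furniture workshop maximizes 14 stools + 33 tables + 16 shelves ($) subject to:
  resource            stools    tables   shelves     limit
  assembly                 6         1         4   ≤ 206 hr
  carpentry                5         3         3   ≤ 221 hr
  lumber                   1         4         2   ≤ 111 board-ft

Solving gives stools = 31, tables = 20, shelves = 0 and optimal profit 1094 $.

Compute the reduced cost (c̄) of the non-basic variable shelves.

-4

Binding: assembly and lumber. Non-binding: carpentry (6 unused).
Slack constraints have shadow price 0 (complementary slackness).
From A_Bᵀ y = c: 6·y_assembly + 1·y_lumber = 14; 1·y_assembly + 4·y_lumber = 33.
This yields shadow prices y_assembly = 1, y_lumber = 8.
Reduced cost of shelves: c₃ − yᵀa₃ = 16 − (1·4 + 8·2) = 16 − 20 = -4.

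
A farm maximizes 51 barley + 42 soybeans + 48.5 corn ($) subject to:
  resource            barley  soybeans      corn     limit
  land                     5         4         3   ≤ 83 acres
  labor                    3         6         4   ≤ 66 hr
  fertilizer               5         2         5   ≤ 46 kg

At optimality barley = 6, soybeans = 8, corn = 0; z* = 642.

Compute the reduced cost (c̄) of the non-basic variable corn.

-7

Binding: labor and fertilizer. Non-binding: land (21 unused).
Since land is not tight, its dual is 0.
Dual feasibility on the basic columns requires 3·y_labor + 5·y_fertilizer = 51, 6·y_labor + 2·y_fertilizer = 42.
→ y_labor = 4.5 and y_fertilizer = 7.5.
Reduced cost of corn: c₃ − yᵀa₃ = 48.5 − (4.5·4 + 7.5·5) = 48.5 − 55.5 = -7.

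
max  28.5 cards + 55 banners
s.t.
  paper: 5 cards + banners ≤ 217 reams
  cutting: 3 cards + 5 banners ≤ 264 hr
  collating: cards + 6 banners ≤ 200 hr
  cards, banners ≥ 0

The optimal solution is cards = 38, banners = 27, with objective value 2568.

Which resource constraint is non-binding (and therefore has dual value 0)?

paper: 217/217 (binding)
cutting: 249/264 (slack 15)
collating: 200/200 (binding)
By complementary slackness, a constraint with positive slack has shadow price 0 → cutting.

cutting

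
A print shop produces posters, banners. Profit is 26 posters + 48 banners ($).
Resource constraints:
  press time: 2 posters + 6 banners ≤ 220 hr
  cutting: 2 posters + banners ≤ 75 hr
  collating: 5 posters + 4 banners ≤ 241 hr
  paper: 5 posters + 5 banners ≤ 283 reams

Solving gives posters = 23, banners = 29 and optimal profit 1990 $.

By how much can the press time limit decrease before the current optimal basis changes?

145

Binding constraints: press time, cutting. The basis is B = [[2,6],[2,1]] with det -10.
Per unit decrease in press time, x* moves by d = (0.1, -0.2).
The basis stays optimal until banners reaches 0; allowable decrease = 145 hr.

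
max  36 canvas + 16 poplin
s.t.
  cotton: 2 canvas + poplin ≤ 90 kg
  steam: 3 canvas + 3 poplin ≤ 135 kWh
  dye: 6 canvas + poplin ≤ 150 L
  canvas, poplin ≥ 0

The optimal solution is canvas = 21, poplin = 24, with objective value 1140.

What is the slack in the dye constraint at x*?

0

dye used = 6·21 + 1·24 = 150; slack = 150 − 150 = 0.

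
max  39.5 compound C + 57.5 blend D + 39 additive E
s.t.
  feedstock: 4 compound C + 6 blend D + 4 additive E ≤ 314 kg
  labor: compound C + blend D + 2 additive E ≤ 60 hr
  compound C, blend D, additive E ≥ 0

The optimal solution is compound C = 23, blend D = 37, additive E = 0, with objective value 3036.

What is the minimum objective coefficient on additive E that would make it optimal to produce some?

At the optimum: feedstock uses 314 of 314 (binding); labor uses 60 of 60 (binding).
From A_Bᵀ y = c: 4·y_feedstock + 1·y_labor = 39.5; 6·y_feedstock + 1·y_labor = 57.5.
Solving: y_feedstock = 9, y_labor = 3.5.
additive E enters the basis when its profit ≥ yᵀa₃ = 9·4 + 3.5·2 = 43.

43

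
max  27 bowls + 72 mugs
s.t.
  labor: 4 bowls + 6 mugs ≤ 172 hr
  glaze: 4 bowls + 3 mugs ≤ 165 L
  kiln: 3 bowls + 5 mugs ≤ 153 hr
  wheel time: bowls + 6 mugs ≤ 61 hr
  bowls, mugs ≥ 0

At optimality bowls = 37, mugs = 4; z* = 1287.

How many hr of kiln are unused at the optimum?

22

kiln used = 3·37 + 5·4 = 131; slack = 153 − 131 = 22.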